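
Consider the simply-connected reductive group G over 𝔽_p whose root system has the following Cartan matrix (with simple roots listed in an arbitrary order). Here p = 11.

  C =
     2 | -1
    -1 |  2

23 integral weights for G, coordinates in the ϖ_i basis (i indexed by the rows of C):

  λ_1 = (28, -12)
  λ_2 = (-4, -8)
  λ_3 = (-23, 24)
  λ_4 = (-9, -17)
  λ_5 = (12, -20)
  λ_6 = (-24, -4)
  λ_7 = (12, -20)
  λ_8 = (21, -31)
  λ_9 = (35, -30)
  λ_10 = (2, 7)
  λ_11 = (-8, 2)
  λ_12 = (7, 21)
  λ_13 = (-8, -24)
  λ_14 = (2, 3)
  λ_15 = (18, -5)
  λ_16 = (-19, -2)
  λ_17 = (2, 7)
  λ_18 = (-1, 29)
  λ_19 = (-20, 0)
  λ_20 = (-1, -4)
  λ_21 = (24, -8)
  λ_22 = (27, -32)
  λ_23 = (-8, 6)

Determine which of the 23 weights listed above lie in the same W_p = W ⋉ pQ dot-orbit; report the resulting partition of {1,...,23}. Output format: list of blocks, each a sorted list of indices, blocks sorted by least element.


C ↔ A_2 under row/col permutation; |W(A_2)| = 6.

Each λ_j+ρ reduced to Ā_11; 2-tuples below use C's row order:

  1: (7, 0);  2: (7, 3);  3: (3, 8);  4: (2, 3);  5: (2, 3);  6: (7, 3);  7: (2, 3);  8: (3, 8);  9: (3, 4);  10: (3, 8);  11: (3, 4);  12: (3, 8);  13: (7, 3);  14: (3, 4);  15: (3, 4);  16: (7, 3);  17: (3, 8);  18: (3, 0);  19: (7, 3);  20: (3, 0);  21: (3, 4);  22: (2, 3);  23: (7, 0)

Partition of {1..23} into 6 W_11-dot-orbits:

[[1, 23], [2, 6, 13, 16, 19], [3, 8, 10, 12, 17], [4, 5, 7, 22], [9, 11, 14, 15, 21], [18, 20]]


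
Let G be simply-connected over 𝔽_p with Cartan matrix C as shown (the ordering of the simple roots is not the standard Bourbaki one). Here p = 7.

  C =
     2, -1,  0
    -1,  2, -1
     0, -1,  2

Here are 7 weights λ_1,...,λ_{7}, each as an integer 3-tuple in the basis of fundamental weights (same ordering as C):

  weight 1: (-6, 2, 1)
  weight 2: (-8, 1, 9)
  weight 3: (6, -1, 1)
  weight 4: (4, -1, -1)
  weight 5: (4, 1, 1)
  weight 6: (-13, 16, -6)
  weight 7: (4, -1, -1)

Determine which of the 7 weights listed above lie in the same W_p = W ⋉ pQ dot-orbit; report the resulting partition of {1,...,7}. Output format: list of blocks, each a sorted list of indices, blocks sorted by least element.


Dynkin diagram of C (from the 4 off-diagonal −1 entries): A_3.

λ_j+ρ reflected into Ā_7 (⟨·,θ^∨⟩≤7); 3-tuples as given:

  λ_1+ρ ↦ (3, 2, 0) · λ_2+ρ ↦ (3, 2, 0) · λ_3+ρ ↦ (5, 0, 0) · λ_4+ρ ↦ (5, 0, 0) · λ_5+ρ ↦ (3, 2, 0) · λ_6+ρ ↦ (3, 2, 0) · λ_7+ρ ↦ (5, 0, 0)

These 7 weights hit 2 W_7-dot-orbits; sizes (4, 3):

[[1, 2, 5, 6], [3, 4, 7]]


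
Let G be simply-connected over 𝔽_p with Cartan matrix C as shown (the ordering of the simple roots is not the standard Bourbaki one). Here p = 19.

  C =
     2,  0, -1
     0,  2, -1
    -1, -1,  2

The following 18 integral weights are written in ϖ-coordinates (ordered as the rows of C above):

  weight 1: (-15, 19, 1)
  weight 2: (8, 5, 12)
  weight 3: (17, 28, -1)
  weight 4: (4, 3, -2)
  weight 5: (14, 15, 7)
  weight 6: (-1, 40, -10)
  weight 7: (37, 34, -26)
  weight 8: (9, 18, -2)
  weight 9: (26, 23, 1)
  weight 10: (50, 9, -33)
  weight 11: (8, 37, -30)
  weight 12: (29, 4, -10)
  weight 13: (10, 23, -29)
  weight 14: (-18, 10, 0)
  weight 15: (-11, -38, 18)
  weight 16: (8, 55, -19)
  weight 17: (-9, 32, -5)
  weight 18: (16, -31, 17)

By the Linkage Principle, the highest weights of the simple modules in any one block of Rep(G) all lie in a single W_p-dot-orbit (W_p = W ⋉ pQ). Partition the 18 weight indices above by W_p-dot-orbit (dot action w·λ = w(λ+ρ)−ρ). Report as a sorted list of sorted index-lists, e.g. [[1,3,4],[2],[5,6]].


A_3 Cartan matrix, 3 simple roots permuted; ρ=(1,1,1).

Each λ_j+ρ reduced to Ā_19; 3-tuples below use C's row order:

  1: (1, 5, 11);  2: (0, 3, 10);  3: (0, 9, 1);  4: (4, 3, 1);  5: (4, 3, 1);  6: (0, 3, 10);  7: (0, 3, 10);  8: (0, 9, 1);  9: (8, 5, 2);  10: (0, 3, 10);  11: (0, 9, 1);  12: (8, 5, 2);  13: (8, 5, 2);  14: (1, 5, 11);  15: (0, 9, 1);  16: (0, 9, 1);  17: (8, 5, 2);  18: (11, 2, 1)

6 distinct reps among the 18 weights ⇒ 6 W_19-linkage classes:

[[1, 14], [2, 6, 7, 10], [3, 8, 11, 15, 16], [4, 5], [9, 12, 13, 17], [18]]


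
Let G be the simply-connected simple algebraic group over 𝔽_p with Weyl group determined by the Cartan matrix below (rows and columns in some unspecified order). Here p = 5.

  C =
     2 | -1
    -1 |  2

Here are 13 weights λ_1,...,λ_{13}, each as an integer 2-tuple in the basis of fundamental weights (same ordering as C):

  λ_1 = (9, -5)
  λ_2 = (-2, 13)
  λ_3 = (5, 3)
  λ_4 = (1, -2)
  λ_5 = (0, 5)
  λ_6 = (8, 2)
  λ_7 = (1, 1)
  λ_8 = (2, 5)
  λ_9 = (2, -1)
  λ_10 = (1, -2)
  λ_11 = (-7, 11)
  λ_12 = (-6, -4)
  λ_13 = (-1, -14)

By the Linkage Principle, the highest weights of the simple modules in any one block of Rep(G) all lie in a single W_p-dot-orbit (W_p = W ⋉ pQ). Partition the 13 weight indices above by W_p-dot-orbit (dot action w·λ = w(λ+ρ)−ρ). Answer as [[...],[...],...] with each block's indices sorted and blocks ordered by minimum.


Cartan matrix: type A_2 (|W|=6); un-permuting the 2 rows.

Ā_5 reps of the 13 weights (A_2, coords as presented):

  λ_1 → (0, 1);  λ_2 → (1, 1);  λ_3 → (0, 1);  λ_4 → (1, 1);  λ_5 → (1, 3);  λ_6 → (2, 2);  λ_7 → (2, 2);  λ_8 → (1, 1);  λ_9 → (3, 0);  λ_10 → (1, 1);  λ_11 → (1, 1);  λ_12 → (0, 2);  λ_13 → (0, 2)

Linkage partition of the 13 weights (6 classes, p=5):

[[1, 3], [2, 4, 8, 10, 11], [5], [6, 7], [9], [12, 13]]


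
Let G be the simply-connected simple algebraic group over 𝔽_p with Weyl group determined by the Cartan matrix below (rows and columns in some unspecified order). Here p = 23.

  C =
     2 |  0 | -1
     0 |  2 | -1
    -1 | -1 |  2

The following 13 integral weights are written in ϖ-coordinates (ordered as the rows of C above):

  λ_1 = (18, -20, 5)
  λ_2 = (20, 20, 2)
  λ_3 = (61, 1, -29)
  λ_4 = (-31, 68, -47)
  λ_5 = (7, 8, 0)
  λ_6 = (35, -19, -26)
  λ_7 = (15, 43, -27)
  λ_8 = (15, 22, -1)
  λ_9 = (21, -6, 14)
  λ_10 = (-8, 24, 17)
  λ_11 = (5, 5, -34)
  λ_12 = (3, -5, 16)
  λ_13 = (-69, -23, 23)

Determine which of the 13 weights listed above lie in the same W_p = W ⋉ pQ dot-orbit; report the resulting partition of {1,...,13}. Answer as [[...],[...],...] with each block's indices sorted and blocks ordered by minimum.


Root system A_3: the 3×3 matrix C matches after relabeling.

Each λ_j+ρ reduced to Ā_23; 3-tuples below use C's row order:

  1: (4, 4, 13) · 2: (1, 1, 1) · 3: (11, 3, 2) · 4: (0, 7, 0) · 5: (8, 9, 1) · 6: (11, 3, 2) · 7: (11, 3, 2) · 8: (0, 7, 0) · 9: (8, 9, 1) · 10: (11, 3, 2) · 11: (4, 4, 13) · 12: (4, 4, 13) · 13: (1, 1, 1)

These 13 weights hit 5 W_23-dot-orbits; sizes (3, 2, 4, 2, 2):

[[1, 11, 12], [2, 13], [3, 6, 7, 10], [4, 8], [5, 9]]


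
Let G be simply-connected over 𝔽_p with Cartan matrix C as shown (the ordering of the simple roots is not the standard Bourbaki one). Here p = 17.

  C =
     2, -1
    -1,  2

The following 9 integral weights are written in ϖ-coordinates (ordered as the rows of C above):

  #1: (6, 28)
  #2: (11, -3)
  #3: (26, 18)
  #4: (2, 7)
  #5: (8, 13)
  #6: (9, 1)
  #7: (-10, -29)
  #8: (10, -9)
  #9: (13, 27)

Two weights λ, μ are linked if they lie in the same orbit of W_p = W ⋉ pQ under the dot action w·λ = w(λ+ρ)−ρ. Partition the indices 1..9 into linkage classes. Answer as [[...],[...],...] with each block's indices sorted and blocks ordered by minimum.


Dynkin diagram of C (from the 2 off-diagonal −1 entries): A_2.

Alcove-folded reps (p=17, 9 weights, presented ϖ-order):

  λ_1+ρ ↦ (10, 2) · λ_2+ρ ↦ (10, 2) · λ_3+ρ ↦ (10, 2) · λ_4+ρ ↦ (3, 8) · λ_5+ρ ↦ (3, 8) · λ_6+ρ ↦ (10, 2) · λ_7+ρ ↦ (3, 8) · λ_8+ρ ↦ (3, 8) · λ_9+ρ ↦ (3, 8)

The 9 indices split into 2 linkage classes (same alcove rep ⇔ same W_17-dot-orbit):

[[1, 2, 3, 6], [4, 5, 7, 8, 9]]


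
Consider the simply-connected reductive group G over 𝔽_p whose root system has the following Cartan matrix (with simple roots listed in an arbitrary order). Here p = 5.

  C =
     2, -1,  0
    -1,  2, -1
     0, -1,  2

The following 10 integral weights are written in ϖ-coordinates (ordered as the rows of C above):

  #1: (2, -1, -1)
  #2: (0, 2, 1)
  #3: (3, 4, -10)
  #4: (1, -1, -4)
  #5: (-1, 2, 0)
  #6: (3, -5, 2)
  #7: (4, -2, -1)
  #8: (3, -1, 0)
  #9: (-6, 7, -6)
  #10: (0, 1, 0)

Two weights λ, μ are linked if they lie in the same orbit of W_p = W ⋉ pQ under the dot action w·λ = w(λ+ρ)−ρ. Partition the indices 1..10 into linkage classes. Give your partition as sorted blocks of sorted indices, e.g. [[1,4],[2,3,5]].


Root system A_3: the 3×3 matrix C matches after relabeling.

Ā_5 reps of the 10 weights (A_3, coords as presented):

  λ_1 → (3, 0, 0)
  λ_2 → (0, 3, 1)
  λ_3 → (4, 0, 1)
  λ_4 → (1, 2, 0)
  λ_5 → (0, 3, 1)
  λ_6 → (0, 3, 1)
  λ_7 → (4, 0, 1)
  λ_8 → (4, 0, 1)
  λ_9 → (0, 2, 0)
  λ_10 → (1, 2, 1)

These 10 weights hit 6 W_5-dot-orbits; sizes (1, 3, 3, 1, 1, 1):

[[1], [2, 5, 6], [3, 7, 8], [4], [9], [10]]


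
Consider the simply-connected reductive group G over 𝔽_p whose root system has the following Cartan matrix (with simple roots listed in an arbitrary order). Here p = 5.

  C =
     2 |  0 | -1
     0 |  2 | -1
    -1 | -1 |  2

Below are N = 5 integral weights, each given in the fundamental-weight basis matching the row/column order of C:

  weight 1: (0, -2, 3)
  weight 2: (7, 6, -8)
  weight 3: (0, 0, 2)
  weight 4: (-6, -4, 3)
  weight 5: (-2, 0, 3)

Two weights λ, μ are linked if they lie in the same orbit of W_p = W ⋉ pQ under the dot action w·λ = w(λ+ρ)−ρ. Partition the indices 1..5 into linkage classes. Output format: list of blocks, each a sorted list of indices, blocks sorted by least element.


Type A_3, rank 3, |W|=24; reorder rows/cols to standard.

Ā_5 reps of the 5 weights (A_3, coords as presented):

  λ_1 → (1, 1, 3)
  λ_2 → (0, 1, 2)
  λ_3 → (1, 1, 3)
  λ_4 → (1, 1, 3)
  λ_5 → (1, 1, 3)

2 distinct reps among the 5 weights ⇒ 2 W_5-linkage classes:

[[1, 3, 4, 5], [2]]


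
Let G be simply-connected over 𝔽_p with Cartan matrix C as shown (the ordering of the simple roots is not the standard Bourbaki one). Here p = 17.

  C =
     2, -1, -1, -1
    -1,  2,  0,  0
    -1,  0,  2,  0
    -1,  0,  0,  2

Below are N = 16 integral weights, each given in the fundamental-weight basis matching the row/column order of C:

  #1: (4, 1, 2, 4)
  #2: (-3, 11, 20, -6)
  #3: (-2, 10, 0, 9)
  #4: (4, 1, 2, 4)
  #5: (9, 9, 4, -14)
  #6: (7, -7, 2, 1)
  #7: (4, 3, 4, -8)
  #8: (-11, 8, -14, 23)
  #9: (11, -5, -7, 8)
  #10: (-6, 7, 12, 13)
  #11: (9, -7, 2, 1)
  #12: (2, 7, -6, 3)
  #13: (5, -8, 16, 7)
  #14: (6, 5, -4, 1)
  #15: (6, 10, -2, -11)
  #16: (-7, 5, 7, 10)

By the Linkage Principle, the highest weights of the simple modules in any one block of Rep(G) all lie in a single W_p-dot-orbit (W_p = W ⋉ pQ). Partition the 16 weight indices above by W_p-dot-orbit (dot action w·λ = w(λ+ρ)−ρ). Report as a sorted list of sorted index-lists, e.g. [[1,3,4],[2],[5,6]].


Cartan matrix: type D_4 (|W|=192); un-permuting the 4 rows.

W_17-reps of the 16 weights in Ā_17 (same 4-coord order as C):

  [1] (2, 2, 3, 5);  [2] (2, 2, 3, 5);  [3] (0, 7, 3, 6);  [4] (2, 2, 3, 5);  [5] (2, 2, 3, 5);  [6] (2, 6, 3, 2);  [7] (2, 2, 3, 5);  [8] (0, 7, 3, 6);  [9] (4, 0, 2, 5);  [10] (3, 5, 0, 1);  [11] (2, 6, 3, 2);  [12] (2, 6, 3, 2);  [13] (0, 7, 3, 6);  [14] (2, 6, 3, 2);  [15] (0, 7, 3, 6);  [16] (4, 0, 2, 5)

Linkage partition of the 16 weights (5 classes, p=17):

[[1, 2, 4, 5, 7], [3, 8, 13, 15], [6, 11, 12, 14], [9, 16], [10]]


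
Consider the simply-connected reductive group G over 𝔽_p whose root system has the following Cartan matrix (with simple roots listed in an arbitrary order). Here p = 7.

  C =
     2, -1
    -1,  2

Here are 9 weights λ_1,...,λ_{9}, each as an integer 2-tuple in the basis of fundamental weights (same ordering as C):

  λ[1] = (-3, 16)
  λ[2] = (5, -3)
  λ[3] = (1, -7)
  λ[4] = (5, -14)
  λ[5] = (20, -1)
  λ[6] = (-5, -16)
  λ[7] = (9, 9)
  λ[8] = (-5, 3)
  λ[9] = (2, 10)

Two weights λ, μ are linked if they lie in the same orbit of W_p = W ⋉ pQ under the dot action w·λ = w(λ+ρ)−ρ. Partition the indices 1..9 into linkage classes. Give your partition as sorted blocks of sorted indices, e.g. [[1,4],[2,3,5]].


C ↔ A_2 under row/col permutation; |W(A_2)| = 6.

W_7-reps of the 9 weights in Ā_7 (same 2-coord order as C):

    λ_1+ρ ↦ (4, 2)
    λ_2+ρ ↦ (4, 2)
    λ_3+ρ ↦ (4, 2)
    λ_4+ρ ↦ (1, 0)
    λ_5+ρ ↦ (0, 0)
    λ_6+ρ ↦ (4, 2)
    λ_7+ρ ↦ (3, 3)
    λ_8+ρ ↦ (4, 0)
    λ_9+ρ ↦ (4, 0)

5 distinct reps among the 9 weights ⇒ 5 W_7-linkage classes:

[[1, 2, 3, 6], [4], [5], [7], [8, 9]]


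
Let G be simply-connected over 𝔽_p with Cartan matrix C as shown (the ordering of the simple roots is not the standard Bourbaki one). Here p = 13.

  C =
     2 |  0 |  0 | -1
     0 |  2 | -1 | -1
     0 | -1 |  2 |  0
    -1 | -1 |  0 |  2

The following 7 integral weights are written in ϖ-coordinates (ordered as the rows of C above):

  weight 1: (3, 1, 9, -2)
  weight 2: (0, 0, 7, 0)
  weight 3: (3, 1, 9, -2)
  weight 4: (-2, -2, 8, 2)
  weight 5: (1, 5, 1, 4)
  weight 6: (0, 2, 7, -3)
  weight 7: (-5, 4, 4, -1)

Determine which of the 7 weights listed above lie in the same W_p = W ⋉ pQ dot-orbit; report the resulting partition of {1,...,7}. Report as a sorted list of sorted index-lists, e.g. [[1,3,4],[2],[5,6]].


Root system A_4: the 4×4 matrix C matches after relabeling.

Ā_13 reps of the 7 weights (A_4, coords as presented):

    λ_1+ρ ↦ (1, 1, 8, 1)
    λ_2+ρ ↦ (1, 1, 8, 1)
    λ_3+ρ ↦ (1, 1, 8, 1)
    λ_4+ρ ↦ (1, 1, 8, 1)
    λ_5+ρ ↦ (0, 6, 0, 5)
    λ_6+ρ ↦ (1, 1, 8, 1)
    λ_7+ρ ↦ (0, 1, 5, 4)

The 7 indices split into 3 linkage classes (same alcove rep ⇔ same W_13-dot-orbit):

[[1, 2, 3, 4, 6], [5], [7]]


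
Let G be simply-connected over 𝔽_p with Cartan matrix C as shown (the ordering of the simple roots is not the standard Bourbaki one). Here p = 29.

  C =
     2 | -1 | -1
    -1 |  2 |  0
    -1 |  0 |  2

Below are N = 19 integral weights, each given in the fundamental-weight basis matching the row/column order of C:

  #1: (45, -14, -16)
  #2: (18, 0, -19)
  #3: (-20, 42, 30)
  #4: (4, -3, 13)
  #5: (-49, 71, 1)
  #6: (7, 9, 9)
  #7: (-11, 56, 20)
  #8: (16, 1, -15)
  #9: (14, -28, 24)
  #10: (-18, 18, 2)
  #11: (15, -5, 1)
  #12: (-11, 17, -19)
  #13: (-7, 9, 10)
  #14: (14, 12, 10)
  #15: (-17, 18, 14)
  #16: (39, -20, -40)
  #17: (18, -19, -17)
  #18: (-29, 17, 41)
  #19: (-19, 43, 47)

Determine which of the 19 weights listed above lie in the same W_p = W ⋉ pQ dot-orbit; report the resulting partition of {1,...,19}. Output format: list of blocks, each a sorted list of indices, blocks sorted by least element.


Root system A_3: the 3×3 matrix C matches after relabeling.

Each λ_j+ρ reduced to Ā_29; 3-tuples below use C's row order:

    [1] (12, 4, 2)
    [2] (1, 1, 18)
    [3] (3, 2, 14)
    [4] (3, 2, 14)
    [5] (3, 2, 14)
    [6] (8, 10, 10)
    [7] (8, 10, 10)
    [8] (3, 2, 14)
    [9] (12, 4, 2)
    [10] (3, 2, 14)
    [11] (12, 4, 2)
    [12] (8, 10, 10)
    [13] (6, 4, 5)
    [14] (15, 3, 1)
    [15] (15, 3, 1)
    [16] (8, 10, 10)
    [17] (15, 3, 1)
    [18] (15, 3, 1)
    [19] (15, 3, 1)

6 distinct reps among the 19 weights ⇒ 6 W_29-linkage classes:

[[1, 9, 11], [2], [3, 4, 5, 8, 10], [6, 7, 12, 16], [13], [14, 15, 17, 18, 19]]


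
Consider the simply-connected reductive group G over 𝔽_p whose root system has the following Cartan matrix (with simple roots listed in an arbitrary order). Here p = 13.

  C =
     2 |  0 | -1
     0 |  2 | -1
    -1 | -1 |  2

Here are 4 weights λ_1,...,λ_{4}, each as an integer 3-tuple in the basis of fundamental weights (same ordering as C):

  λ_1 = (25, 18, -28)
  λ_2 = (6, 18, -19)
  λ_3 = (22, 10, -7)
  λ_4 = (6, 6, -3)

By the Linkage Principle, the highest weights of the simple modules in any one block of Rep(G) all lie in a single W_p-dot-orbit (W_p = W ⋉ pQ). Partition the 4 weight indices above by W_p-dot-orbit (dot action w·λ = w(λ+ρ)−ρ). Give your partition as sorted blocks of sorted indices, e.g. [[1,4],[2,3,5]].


Type A_3, rank 3, |W|=24; reorder rows/cols to standard.

λ_j+ρ reflected into Ā_13 (⟨·,θ^∨⟩≤13); 3-tuples as given:

  λ_1+ρ ↦ (7, 0, 1) · λ_2+ρ ↦ (5, 5, 2) · λ_3+ρ ↦ (2, 6, 2) · λ_4+ρ ↦ (5, 5, 2)

Partition of {1..4} into 3 W_13-dot-orbits:

[[1], [2, 4], [3]]


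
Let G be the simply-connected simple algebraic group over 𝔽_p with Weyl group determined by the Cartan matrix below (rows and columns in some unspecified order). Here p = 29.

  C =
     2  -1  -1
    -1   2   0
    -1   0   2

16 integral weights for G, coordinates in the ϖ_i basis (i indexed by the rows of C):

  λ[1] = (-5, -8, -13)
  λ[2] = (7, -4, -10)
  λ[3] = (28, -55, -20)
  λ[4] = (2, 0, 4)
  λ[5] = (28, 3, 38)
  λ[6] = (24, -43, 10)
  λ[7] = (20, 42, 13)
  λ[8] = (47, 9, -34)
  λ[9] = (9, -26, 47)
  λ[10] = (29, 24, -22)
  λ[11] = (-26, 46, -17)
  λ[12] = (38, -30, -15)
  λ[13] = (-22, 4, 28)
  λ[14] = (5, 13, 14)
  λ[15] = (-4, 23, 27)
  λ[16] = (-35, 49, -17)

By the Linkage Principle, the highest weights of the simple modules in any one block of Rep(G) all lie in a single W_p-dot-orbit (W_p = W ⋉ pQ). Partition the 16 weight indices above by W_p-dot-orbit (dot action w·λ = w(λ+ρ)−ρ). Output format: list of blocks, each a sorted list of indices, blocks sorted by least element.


Cartan matrix: type A_3 (|W|=24); un-permuting the 3 rows.

W_29-reps of the 16 weights in Ā_29 (same 3-coord order as C):

  λ_1+ρ ↦ (4, 12, 7)
  λ_2+ρ ↦ (3, 1, 5)
  λ_3+ρ ↦ (4, 15, 0)
  λ_4+ρ ↦ (3, 1, 5)
  λ_5+ρ ↦ (4, 15, 0)
  λ_6+ρ ↦ (4, 12, 7)
  λ_7+ρ ↦ (6, 8, 9)
  λ_8+ρ ↦ (4, 15, 0)
  λ_9+ρ ↦ (4, 15, 0)
  λ_10+ρ ↦ (3, 1, 5)
  λ_11+ρ ↦ (4, 12, 7)
  λ_12+ρ ↦ (4, 15, 0)
  λ_13+ρ ↦ (5, 16, 8)
  λ_14+ρ ↦ (6, 8, 9)
  λ_15+ρ ↦ (3, 1, 5)
  λ_16+ρ ↦ (5, 16, 8)

Linkage partition of the 16 weights (5 classes, p=29):

[[1, 6, 11], [2, 4, 10, 15], [3, 5, 8, 9, 12], [7, 14], [13, 16]]


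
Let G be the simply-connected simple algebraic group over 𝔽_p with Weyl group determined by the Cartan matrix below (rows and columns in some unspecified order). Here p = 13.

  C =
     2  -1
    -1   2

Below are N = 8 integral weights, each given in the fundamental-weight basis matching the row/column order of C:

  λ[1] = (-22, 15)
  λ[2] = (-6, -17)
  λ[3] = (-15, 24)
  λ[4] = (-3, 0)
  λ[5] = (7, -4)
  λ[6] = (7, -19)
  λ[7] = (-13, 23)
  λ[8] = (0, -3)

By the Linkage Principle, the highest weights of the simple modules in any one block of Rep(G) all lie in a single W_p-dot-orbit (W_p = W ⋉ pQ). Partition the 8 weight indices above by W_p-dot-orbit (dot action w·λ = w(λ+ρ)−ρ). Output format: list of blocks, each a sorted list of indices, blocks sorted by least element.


Type A_2, rank 2, |W|=6; reorder rows/cols to standard.

Alcove-folded reps (p=13, 8 weights, presented ϖ-order):

  λ_1 → (5, 3)
  λ_2 → (5, 3)
  λ_3 → (1, 1)
  λ_4 → (1, 1)
  λ_5 → (5, 3)
  λ_6 → (5, 3)
  λ_7 → (1, 1)
  λ_8 → (1, 1)

Partition of {1..8} into 2 W_13-dot-orbits:

[[1, 2, 5, 6], [3, 4, 7, 8]]


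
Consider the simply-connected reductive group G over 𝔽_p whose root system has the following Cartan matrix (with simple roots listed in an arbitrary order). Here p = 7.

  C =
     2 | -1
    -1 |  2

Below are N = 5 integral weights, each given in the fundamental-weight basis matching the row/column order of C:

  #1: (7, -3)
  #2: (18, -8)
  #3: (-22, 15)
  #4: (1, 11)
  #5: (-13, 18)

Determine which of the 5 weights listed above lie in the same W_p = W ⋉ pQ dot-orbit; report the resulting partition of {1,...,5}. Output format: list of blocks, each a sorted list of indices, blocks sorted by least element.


Dynkin diagram of C (from the 2 off-diagonal −1 entries): A_2.

Each λ_j+ρ reduced to Ā_7; 2-tuples below use C's row order:

    [1] (5, 1)
    [2] (5, 0)
    [3] (5, 0)
    [4] (5, 0)
    [5] (5, 0)

The 5 indices split into 2 linkage classes (same alcove rep ⇔ same W_7-dot-orbit):

[[1], [2, 3, 4, 5]]


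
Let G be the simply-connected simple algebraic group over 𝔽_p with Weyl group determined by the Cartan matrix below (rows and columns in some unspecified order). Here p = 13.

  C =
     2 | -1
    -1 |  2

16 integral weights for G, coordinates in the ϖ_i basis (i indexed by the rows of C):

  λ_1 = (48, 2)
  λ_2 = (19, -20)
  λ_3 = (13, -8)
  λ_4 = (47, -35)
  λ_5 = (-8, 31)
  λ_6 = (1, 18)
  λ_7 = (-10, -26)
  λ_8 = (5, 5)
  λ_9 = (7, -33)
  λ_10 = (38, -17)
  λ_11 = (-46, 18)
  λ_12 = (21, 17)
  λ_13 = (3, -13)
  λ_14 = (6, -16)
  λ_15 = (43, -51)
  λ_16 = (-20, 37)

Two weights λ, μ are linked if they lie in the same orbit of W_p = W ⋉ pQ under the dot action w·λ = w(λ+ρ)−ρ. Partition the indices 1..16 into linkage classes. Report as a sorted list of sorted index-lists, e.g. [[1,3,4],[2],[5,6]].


A_2 Cartan matrix, 2 simple roots permuted; ρ=(1,1).

Alcove-folded reps (p=13, 16 weights, presented ϖ-order):

    λ_1 → (10, 3)
    λ_2 → (6, 6)
    λ_3 → (6, 6)
    λ_4 → (8, 4)
    λ_5 → (6, 6)
    λ_6 → (6, 5)
    λ_7 → (8, 4)
    λ_8 → (6, 6)
    λ_9 → (6, 5)
    λ_10 → (10, 3)
    λ_11 → (0, 7)
    λ_12 → (8, 4)
    λ_13 → (8, 4)
    λ_14 → (6, 5)
    λ_15 → (6, 5)
    λ_16 → (6, 6)

Grouping the 16 weights by Ā_13-representative: 5 linkage classes.

[[1, 10], [2, 3, 5, 8, 16], [4, 7, 12, 13], [6, 9, 14, 15], [11]]


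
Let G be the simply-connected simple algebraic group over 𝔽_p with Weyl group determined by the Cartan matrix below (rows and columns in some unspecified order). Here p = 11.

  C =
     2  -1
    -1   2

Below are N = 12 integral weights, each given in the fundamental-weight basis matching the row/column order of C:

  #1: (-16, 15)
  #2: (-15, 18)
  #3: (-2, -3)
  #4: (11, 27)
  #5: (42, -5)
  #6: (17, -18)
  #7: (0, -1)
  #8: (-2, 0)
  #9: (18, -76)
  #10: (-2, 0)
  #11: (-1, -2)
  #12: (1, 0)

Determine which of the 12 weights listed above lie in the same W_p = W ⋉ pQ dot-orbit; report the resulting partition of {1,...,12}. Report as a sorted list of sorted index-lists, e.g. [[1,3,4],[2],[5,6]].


Type A_2, rank 2, |W|=6; reorder rows/cols to standard.

Ā_11 reps of the 12 weights (A_2, coords as presented):

    λ_1 → (6, 4)
    λ_2 → (3, 3)
    λ_3 → (2, 1)
    λ_4 → (6, 4)
    λ_5 → (6, 4)
    λ_6 → (6, 4)
    λ_7 → (1, 0)
    λ_8 → (1, 0)
    λ_9 → (2, 1)
    λ_10 → (1, 0)
    λ_11 → (1, 0)
    λ_12 → (2, 1)

The 12 indices split into 4 linkage classes (same alcove rep ⇔ same W_11-dot-orbit):

[[1, 4, 5, 6], [2], [3, 9, 12], [7, 8, 10, 11]]


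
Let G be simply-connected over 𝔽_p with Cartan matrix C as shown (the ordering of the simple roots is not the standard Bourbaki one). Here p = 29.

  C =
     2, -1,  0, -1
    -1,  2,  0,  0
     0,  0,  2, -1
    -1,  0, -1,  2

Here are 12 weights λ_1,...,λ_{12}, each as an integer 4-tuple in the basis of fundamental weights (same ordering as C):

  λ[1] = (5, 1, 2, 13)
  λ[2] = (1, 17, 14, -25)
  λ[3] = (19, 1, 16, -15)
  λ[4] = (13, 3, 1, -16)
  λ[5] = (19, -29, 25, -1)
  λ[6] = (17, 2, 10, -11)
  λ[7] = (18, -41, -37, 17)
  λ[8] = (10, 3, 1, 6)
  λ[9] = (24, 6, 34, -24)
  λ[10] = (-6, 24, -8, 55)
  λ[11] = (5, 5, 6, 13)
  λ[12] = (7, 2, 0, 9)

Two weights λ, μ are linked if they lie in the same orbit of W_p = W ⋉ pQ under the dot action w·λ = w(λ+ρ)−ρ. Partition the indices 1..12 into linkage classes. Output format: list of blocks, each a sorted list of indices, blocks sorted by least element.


Dynkin diagram of C (from the 6 off-diagonal −1 entries): A_4.

Folding the 12 weights λ_j+ρ into Ā_29 (reps in the given 4-coord order):

  λ_1 → (6, 2, 3, 14);  λ_2 → (11, 4, 2, 7);  λ_3 → (6, 2, 3, 14);  λ_4 → (1, 3, 13, 1);  λ_5 → (0, 3, 1, 8);  λ_6 → (8, 3, 1, 10);  λ_7 → (8, 3, 1, 10);  λ_8 → (11, 4, 2, 7);  λ_9 → (6, 2, 3, 14);  λ_10 → (11, 4, 2, 7);  λ_11 → (6, 2, 3, 14);  λ_12 → (8, 3, 1, 10)

Partition of {1..12} into 5 W_29-dot-orbits:

[[1, 3, 9, 11], [2, 8, 10], [4], [5], [6, 7, 12]]


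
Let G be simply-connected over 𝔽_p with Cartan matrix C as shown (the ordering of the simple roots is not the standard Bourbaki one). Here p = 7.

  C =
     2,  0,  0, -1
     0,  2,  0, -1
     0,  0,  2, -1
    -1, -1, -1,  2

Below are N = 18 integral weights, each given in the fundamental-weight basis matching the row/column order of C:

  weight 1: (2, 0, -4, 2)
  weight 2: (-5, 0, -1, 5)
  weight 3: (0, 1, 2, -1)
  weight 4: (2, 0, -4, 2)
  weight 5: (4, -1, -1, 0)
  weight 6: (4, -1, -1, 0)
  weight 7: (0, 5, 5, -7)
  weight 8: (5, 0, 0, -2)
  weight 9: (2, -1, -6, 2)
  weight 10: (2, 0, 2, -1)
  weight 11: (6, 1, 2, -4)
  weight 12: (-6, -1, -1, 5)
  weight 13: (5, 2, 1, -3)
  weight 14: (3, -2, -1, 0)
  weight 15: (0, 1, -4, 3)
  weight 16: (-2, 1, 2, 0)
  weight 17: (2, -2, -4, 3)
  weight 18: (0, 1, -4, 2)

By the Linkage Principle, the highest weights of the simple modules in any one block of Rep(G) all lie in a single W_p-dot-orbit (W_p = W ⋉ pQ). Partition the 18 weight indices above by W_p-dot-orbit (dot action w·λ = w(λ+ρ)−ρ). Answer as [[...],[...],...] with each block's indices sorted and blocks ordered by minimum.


Root system D_4: the 4×4 matrix C matches after relabeling.

Alcove-folded reps (p=7, 18 weights, presented ϖ-order):

  [1] (3, 1, 3, 0) · [2] (4, 1, 0, 0) · [3] (1, 2, 3, 0) · [4] (3, 1, 3, 0) · [5] (5, 0, 0, 1) · [6] (5, 0, 0, 1) · [7] (5, 0, 0, 1) · [8] (5, 0, 0, 1) · [9] (1, 2, 3, 0) · [10] (3, 1, 3, 0) · [11] (4, 1, 0, 0) · [12] (5, 0, 0, 1) · [13] (4, 1, 0, 0) · [14] (4, 1, 0, 0) · [15] (1, 2, 3, 0) · [16] (1, 2, 3, 0) · [17] (3, 1, 3, 0) · [18] (1, 2, 3, 0)

Partition of {1..18} into 4 W_7-dot-orbits:

[[1, 4, 10, 17], [2, 11, 13, 14], [3, 9, 15, 16, 18], [5, 6, 7, 8, 12]]


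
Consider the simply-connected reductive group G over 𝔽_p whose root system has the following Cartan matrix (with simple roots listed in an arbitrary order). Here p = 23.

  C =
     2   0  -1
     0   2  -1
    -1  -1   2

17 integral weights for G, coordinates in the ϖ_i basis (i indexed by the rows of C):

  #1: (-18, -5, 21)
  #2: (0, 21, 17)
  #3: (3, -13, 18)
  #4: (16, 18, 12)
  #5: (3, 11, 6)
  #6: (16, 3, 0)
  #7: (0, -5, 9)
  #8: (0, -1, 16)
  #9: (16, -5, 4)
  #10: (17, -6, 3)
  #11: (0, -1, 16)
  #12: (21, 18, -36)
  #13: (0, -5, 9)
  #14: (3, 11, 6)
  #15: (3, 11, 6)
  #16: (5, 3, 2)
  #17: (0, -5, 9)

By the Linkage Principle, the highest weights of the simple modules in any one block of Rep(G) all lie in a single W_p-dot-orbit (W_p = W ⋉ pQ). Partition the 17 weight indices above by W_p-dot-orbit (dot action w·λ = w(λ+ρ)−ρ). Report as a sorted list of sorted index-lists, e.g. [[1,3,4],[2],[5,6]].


Type A_3, rank 3, |W|=24; reorder rows/cols to standard.

Folding the 17 weights λ_j+ρ into Ā_23 (reps in the given 3-coord order):

  λ_1+ρ ↦ (17, 4, 1)
  λ_2+ρ ↦ (17, 4, 1)
  λ_3+ρ ↦ (4, 12, 7)
  λ_4+ρ ↦ (6, 4, 3)
  λ_5+ρ ↦ (4, 12, 7)
  λ_6+ρ ↦ (17, 4, 1)
  λ_7+ρ ↦ (1, 4, 6)
  λ_8+ρ ↦ (1, 0, 17)
  λ_9+ρ ↦ (17, 4, 1)
  λ_10+ρ ↦ (17, 4, 1)
  λ_11+ρ ↦ (1, 0, 17)
  λ_12+ρ ↦ (1, 4, 6)
  λ_13+ρ ↦ (1, 4, 6)
  λ_14+ρ ↦ (4, 12, 7)
  λ_15+ρ ↦ (4, 12, 7)
  λ_16+ρ ↦ (6, 4, 3)
  λ_17+ρ ↦ (1, 4, 6)

5 distinct reps among the 17 weights ⇒ 5 W_23-linkage classes:

[[1, 2, 6, 9, 10], [3, 5, 14, 15], [4, 16], [7, 12, 13, 17], [8, 11]]


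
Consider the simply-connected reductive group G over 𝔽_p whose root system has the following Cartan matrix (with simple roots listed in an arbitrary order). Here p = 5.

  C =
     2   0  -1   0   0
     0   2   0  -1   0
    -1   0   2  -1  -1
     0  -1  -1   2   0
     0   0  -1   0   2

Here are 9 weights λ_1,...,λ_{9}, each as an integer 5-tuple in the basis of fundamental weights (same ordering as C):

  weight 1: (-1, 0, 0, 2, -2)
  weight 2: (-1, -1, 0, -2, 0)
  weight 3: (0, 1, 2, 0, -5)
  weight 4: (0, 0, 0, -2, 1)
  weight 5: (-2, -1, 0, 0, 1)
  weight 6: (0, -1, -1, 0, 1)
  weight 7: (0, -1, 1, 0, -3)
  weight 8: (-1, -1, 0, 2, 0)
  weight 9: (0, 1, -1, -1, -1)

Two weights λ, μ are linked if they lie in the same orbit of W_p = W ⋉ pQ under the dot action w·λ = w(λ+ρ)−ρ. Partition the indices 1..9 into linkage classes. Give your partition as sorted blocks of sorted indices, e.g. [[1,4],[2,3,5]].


Cartan matrix: type D_5 (|W|=1920); un-permuting the 5 rows.

λ_j+ρ reflected into Ā_5 (⟨·,θ^∨⟩≤5); 5-tuples as given:

  1: (0, 1, 0, 0, 1);  2: (0, 1, 0, 0, 1);  3: (1, 0, 0, 1, 2);  4: (1, 0, 0, 1, 2);  5: (1, 0, 0, 1, 2);  6: (1, 0, 0, 1, 2);  7: (1, 0, 0, 1, 2);  8: (0, 1, 0, 0, 1);  9: (1, 2, 0, 0, 0)

3 distinct reps among the 9 weights ⇒ 3 W_5-linkage classes:

[[1, 2, 8], [3, 4, 5, 6, 7], [9]]


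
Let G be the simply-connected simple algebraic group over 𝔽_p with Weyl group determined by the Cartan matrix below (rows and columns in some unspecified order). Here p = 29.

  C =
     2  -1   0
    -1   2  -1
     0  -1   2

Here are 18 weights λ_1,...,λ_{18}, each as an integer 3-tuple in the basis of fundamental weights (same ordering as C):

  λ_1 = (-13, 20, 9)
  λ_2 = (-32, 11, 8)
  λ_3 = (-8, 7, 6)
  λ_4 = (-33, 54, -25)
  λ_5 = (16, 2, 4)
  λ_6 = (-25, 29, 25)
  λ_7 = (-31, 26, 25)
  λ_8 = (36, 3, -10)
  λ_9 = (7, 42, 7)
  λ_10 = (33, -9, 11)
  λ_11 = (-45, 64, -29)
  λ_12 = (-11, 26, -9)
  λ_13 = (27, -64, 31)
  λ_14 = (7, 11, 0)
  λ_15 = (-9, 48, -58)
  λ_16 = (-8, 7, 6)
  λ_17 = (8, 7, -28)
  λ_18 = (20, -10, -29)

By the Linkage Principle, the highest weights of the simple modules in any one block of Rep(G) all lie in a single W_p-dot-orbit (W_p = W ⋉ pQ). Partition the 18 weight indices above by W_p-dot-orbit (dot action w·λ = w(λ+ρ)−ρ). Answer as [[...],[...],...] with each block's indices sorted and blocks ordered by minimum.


Root system A_3: the 3×3 matrix C matches after relabeling.

W_29-reps of the 18 weights in Ā_29 (same 3-coord order as C):

    [1] (10, 9, 8)
    [2] (10, 9, 8)
    [3] (7, 1, 7)
    [4] (3, 2, 1)
    [5] (17, 3, 5)
    [6] (3, 2, 1)
    [7] (3, 2, 1)
    [8] (17, 3, 5)
    [9] (7, 1, 7)
    [10] (17, 3, 5)
    [11] (7, 1, 7)
    [12] (10, 9, 8)
    [13] (3, 2, 1)
    [14] (8, 12, 1)
    [15] (8, 12, 1)
    [16] (7, 1, 7)
    [17] (10, 9, 8)
    [18] (8, 12, 1)

5 distinct reps among the 18 weights ⇒ 5 W_29-linkage classes:

[[1, 2, 12, 17], [3, 9, 11, 16], [4, 6, 7, 13], [5, 8, 10], [14, 15, 18]]


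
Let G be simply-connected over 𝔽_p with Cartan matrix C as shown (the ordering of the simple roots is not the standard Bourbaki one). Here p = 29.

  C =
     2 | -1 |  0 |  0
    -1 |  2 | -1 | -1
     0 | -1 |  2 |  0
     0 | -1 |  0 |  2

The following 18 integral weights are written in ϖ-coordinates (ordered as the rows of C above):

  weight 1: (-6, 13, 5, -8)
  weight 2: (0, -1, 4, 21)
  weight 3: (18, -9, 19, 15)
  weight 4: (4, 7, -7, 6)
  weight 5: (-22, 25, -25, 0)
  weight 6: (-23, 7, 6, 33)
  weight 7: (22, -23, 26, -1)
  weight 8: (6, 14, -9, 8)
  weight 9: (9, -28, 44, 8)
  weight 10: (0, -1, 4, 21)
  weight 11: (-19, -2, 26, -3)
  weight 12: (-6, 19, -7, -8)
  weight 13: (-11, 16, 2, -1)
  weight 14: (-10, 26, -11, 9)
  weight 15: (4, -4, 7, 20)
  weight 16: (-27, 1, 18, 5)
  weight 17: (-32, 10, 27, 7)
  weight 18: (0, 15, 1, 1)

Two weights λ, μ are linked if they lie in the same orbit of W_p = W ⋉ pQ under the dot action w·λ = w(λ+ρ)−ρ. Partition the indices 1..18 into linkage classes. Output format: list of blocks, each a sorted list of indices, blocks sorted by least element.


Dynkin diagram of C (from the 6 off-diagonal −1 entries): D_4.

λ_j+ρ reflected into Ā_29 (⟨·,θ^∨⟩≤29); 4-tuples as given:

    λ_1 → (5, 2, 6, 7)
    λ_2 → (1, 0, 5, 22)
    λ_3 → (1, 8, 2, 2)
    λ_4 → (5, 2, 6, 7)
    λ_5 → (2, 1, 5, 18)
    λ_6 → (5, 2, 6, 7)
    λ_7 → (1, 0, 5, 22)
    λ_8 → (5, 2, 6, 7)
    λ_9 → (1, 8, 2, 2)
    λ_10 → (1, 0, 5, 22)
    λ_11 → (2, 1, 5, 18)
    λ_12 → (5, 2, 6, 7)
    λ_13 → (10, 7, 3, 0)
    λ_14 → (1, 8, 2, 2)
    λ_15 → (2, 1, 5, 18)
    λ_16 → (2, 1, 5, 18)
    λ_17 → (1, 8, 2, 2)
    λ_18 → (1, 8, 2, 2)

5 distinct reps among the 18 weights ⇒ 5 W_29-linkage classes:

[[1, 4, 6, 8, 12], [2, 7, 10], [3, 9, 14, 17, 18], [5, 11, 15, 16], [13]]


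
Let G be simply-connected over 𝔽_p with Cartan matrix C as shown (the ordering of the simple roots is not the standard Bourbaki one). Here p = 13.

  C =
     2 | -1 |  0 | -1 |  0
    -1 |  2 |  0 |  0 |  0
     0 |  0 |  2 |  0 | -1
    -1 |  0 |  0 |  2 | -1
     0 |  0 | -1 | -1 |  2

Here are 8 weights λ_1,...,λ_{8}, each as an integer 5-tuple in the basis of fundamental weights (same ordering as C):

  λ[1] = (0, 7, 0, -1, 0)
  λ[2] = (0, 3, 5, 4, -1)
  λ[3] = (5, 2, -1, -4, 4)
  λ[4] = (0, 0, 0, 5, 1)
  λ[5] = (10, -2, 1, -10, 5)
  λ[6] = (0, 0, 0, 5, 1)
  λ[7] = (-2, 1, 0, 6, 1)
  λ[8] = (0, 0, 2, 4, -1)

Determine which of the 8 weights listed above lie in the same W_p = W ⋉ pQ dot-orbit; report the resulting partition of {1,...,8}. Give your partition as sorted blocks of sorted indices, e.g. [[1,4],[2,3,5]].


Cartan matrix: type A_5 (|W|=720); un-permuting the 5 rows.

Alcove-folded reps (p=13, 8 weights, presented ϖ-order):

  1: (1, 8, 1, 0, 1)
  2: (1, 1, 3, 5, 0)
  3: (3, 3, 0, 3, 2)
  4: (1, 1, 1, 6, 2)
  5: (1, 1, 1, 6, 2)
  6: (1, 1, 1, 6, 2)
  7: (1, 1, 1, 6, 2)
  8: (1, 1, 3, 5, 0)

Partition of {1..8} into 4 W_13-dot-orbits:

[[1], [2, 8], [3], [4, 5, 6, 7]]


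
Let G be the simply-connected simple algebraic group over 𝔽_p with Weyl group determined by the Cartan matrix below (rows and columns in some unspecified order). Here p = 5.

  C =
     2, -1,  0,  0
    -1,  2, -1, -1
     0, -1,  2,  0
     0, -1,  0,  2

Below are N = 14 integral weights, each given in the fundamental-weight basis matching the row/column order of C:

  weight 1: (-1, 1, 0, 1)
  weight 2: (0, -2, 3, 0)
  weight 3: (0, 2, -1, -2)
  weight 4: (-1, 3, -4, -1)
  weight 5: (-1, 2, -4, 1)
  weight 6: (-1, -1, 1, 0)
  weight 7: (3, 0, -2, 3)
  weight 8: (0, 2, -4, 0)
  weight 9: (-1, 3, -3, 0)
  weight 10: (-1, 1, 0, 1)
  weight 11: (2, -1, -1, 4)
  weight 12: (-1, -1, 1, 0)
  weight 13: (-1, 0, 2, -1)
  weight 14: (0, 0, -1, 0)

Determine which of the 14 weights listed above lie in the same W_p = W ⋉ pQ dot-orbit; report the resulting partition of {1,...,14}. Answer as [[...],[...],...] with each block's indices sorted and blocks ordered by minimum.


Cartan matrix: type D_4 (|W|=192); un-permuting the 4 rows.

Ā_5 reps of the 14 weights (D_4, coords as presented):

    1: (0, 0, 1, 2)
    2: (0, 1, 3, 0)
    3: (1, 1, 0, 1)
    4: (0, 1, 3, 0)
    5: (0, 0, 3, 2)
    6: (0, 0, 2, 1)
    7: (0, 1, 3, 0)
    8: (1, 0, 3, 1)
    9: (0, 0, 2, 1)
    10: (0, 0, 1, 2)
    11: (0, 0, 3, 2)
    12: (0, 0, 2, 1)
    13: (0, 1, 3, 0)
    14: (1, 1, 0, 1)

6 distinct reps among the 14 weights ⇒ 6 W_5-linkage classes:

[[1, 10], [2, 4, 7, 13], [3, 14], [5, 11], [6, 9, 12], [8]]


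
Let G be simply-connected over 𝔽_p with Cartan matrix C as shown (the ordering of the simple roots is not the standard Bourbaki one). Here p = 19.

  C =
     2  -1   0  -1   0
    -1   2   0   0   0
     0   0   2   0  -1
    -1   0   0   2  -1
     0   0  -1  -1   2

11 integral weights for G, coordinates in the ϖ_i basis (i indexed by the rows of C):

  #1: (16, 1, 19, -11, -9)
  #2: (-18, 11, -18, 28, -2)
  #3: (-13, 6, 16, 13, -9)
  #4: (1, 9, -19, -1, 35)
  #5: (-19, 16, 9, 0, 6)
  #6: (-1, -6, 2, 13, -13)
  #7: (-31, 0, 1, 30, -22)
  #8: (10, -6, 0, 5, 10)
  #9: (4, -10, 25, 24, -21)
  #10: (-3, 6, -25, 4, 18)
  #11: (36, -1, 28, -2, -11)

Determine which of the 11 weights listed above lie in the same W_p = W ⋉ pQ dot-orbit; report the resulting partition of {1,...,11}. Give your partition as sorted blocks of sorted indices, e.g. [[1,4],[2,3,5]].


Type A_5, rank 5, |W|=720; reorder rows/cols to standard.

W_19-reps of the 11 weights in Ā_19 (same 5-coord order as C):

  λ_1 → (0, 1, 0, 7, 10) · λ_2 → (1, 1, 5, 6, 2) · λ_3 → (1, 1, 5, 6, 2) · λ_4 → (0, 1, 0, 7, 10) · λ_5 → (0, 1, 0, 7, 10) · λ_6 → (2, 0, 9, 3, 0) · λ_7 → (0, 1, 0, 7, 10) · λ_8 → (1, 1, 5, 6, 2) · λ_9 → (1, 1, 5, 6, 2) · λ_10 → (2, 0, 9, 3, 0) · λ_11 → (0, 1, 0, 7, 10)

Grouping the 11 weights by Ā_19-representative: 3 linkage classes.

[[1, 4, 5, 7, 11], [2, 3, 8, 9], [6, 10]]


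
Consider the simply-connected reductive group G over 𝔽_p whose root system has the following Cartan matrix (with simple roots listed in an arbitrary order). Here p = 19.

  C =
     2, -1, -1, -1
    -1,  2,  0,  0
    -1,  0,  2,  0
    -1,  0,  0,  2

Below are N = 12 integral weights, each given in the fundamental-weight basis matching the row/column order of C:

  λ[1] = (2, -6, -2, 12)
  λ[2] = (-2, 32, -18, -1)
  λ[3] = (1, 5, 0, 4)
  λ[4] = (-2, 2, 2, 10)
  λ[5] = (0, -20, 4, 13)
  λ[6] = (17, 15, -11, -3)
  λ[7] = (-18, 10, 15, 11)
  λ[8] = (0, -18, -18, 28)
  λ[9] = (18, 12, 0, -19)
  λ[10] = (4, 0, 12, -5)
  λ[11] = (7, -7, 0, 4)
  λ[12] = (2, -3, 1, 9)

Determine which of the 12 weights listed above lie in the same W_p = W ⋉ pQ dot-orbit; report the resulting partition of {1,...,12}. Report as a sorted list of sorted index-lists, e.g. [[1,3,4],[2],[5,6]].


C ↔ D_4 under row/col permutation; |W(D_4)| = 192.

Each λ_j+ρ reduced to Ā_19; 4-tuples below use C's row order:

  λ_1+ρ ↦ (1, 2, 2, 10);  λ_2+ρ ↦ (0, 1, 13, 4);  λ_3+ρ ↦ (2, 6, 1, 5);  λ_4+ρ ↦ (1, 2, 2, 10);  λ_5+ρ ↦ (0, 1, 13, 4);  λ_6+ρ ↦ (1, 2, 2, 10);  λ_7+ρ ↦ (2, 6, 1, 5);  λ_8+ρ ↦ (1, 2, 2, 10);  λ_9+ρ ↦ (0, 1, 13, 4);  λ_10+ρ ↦ (0, 1, 13, 4);  λ_11+ρ ↦ (2, 6, 1, 5);  λ_12+ρ ↦ (1, 2, 2, 10)

3 distinct reps among the 12 weights ⇒ 3 W_19-linkage classes:

[[1, 4, 6, 8, 12], [2, 5, 9, 10], [3, 7, 11]]


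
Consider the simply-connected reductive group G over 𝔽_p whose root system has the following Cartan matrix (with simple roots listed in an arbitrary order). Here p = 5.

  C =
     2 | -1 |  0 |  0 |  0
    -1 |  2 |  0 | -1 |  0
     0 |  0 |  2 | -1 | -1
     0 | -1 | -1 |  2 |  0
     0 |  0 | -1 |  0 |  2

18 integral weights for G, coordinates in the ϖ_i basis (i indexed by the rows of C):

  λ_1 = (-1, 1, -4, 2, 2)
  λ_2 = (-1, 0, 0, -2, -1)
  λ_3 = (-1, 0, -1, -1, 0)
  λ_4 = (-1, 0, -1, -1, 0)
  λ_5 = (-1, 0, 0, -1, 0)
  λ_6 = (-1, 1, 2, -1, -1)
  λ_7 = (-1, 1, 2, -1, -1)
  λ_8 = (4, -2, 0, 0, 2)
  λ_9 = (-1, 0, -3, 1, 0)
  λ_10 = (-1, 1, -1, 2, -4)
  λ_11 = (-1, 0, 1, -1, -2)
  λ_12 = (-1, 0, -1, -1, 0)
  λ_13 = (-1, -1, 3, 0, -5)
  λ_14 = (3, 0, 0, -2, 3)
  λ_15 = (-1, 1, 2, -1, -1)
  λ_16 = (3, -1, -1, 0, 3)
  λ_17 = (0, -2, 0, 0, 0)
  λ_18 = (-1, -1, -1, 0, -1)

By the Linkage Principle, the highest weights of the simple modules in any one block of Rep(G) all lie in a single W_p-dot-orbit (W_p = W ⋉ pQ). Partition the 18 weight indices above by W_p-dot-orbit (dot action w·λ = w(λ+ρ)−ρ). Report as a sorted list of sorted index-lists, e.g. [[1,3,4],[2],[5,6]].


Type A_5, rank 5, |W|=720; reorder rows/cols to standard.

λ_j+ρ reflected into Ā_5 (⟨·,θ^∨⟩≤5); 5-tuples as given:

  [1] (0, 2, 3, 0, 0) · [2] (0, 0, 0, 1, 0) · [3] (0, 1, 0, 0, 1) · [4] (0, 1, 0, 0, 1) · [5] (0, 1, 1, 0, 1) · [6] (0, 2, 3, 0, 0) · [7] (0, 2, 3, 0, 0) · [8] (0, 1, 0, 0, 1) · [9] (0, 1, 1, 0, 1) · [10] (0, 2, 3, 0, 0) · [11] (0, 1, 1, 0, 1) · [12] (0, 1, 0, 0, 1) · [13] (0, 0, 0, 1, 4) · [14] (0, 0, 0, 1, 0) · [15] (0, 2, 3, 0, 0) · [16] (0, 0, 0, 1, 0) · [17] (0, 1, 1, 0, 1) · [18] (0, 0, 0, 1, 0)

The 18 indices split into 5 linkage classes (same alcove rep ⇔ same W_5-dot-orbit):

[[1, 6, 7, 10, 15], [2, 14, 16, 18], [3, 4, 8, 12], [5, 9, 11, 17], [13]]
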